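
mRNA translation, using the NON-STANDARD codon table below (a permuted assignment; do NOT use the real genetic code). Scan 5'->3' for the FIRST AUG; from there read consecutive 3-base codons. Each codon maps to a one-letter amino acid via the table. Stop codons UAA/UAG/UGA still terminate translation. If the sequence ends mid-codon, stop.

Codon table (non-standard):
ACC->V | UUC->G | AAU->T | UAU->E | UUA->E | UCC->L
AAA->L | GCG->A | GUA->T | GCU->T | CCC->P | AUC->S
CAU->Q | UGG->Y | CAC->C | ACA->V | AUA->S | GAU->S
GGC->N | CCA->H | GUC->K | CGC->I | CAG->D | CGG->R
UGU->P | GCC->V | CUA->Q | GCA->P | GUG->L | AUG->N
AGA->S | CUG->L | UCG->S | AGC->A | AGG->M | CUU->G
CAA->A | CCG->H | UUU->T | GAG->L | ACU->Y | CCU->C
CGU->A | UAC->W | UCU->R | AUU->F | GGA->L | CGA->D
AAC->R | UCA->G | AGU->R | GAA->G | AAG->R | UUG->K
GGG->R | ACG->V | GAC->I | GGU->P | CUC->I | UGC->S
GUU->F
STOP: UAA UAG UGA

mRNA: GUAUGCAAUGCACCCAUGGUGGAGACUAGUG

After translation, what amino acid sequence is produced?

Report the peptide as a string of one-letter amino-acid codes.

start AUG at pos 2
pos 2: AUG -> N; peptide=N
pos 5: CAA -> A; peptide=NA
pos 8: UGC -> S; peptide=NAS
pos 11: ACC -> V; peptide=NASV
pos 14: CAU -> Q; peptide=NASVQ
pos 17: GGU -> P; peptide=NASVQP
pos 20: GGA -> L; peptide=NASVQPL
pos 23: GAC -> I; peptide=NASVQPLI
pos 26: UAG -> STOP

Answer: NASVQPLI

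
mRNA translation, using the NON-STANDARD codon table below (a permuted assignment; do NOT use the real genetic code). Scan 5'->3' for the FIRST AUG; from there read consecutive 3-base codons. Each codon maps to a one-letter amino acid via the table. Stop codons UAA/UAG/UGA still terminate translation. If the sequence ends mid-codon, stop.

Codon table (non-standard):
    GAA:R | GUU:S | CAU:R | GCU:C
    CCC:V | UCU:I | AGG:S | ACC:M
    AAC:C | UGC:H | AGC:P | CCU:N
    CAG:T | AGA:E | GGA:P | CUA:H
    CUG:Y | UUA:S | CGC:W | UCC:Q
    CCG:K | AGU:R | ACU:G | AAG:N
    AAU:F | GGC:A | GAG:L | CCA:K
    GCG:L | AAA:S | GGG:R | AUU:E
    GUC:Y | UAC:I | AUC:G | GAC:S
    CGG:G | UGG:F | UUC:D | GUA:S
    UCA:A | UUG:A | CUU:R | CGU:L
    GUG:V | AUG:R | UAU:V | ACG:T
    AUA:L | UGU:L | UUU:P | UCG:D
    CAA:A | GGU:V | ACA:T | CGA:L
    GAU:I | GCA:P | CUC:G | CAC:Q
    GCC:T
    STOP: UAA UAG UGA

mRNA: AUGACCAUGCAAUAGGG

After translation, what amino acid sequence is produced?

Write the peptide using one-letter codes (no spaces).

Answer: RMRA

Derivation:
start AUG at pos 0
pos 0: AUG -> R; peptide=R
pos 3: ACC -> M; peptide=RM
pos 6: AUG -> R; peptide=RMR
pos 9: CAA -> A; peptide=RMRA
pos 12: UAG -> STOP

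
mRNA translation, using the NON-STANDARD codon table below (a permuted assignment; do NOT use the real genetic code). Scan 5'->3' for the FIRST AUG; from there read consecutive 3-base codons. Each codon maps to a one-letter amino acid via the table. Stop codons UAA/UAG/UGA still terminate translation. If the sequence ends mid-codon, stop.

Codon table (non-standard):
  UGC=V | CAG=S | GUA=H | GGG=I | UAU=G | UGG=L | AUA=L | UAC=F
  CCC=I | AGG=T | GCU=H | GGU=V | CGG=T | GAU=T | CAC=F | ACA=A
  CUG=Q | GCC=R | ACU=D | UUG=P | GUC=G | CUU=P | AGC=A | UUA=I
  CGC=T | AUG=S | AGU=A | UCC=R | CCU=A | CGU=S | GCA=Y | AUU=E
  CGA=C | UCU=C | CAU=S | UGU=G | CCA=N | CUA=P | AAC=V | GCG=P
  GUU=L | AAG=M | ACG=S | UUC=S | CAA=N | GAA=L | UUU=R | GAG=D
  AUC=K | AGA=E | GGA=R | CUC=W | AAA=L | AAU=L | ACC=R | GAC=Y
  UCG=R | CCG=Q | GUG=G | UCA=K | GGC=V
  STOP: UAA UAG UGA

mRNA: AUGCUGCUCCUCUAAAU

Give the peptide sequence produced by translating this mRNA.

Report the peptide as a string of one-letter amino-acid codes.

Answer: SQWW

Derivation:
start AUG at pos 0
pos 0: AUG -> S; peptide=S
pos 3: CUG -> Q; peptide=SQ
pos 6: CUC -> W; peptide=SQW
pos 9: CUC -> W; peptide=SQWW
pos 12: UAA -> STOP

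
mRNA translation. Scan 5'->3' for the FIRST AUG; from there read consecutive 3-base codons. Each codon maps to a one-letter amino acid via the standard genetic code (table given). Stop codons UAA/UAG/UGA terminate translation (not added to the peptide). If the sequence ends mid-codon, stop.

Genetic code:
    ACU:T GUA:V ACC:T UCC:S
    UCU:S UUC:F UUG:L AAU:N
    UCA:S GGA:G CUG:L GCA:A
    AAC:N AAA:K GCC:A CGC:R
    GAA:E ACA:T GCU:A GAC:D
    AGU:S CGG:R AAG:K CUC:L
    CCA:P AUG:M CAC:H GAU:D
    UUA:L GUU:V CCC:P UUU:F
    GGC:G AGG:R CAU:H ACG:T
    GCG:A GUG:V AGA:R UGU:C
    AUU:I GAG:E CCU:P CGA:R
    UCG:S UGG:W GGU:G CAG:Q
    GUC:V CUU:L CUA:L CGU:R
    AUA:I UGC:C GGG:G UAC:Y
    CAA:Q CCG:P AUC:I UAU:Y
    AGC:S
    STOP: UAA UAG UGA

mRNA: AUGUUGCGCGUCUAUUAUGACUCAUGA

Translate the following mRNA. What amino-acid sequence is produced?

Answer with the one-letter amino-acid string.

Answer: MLRVYYDS

Derivation:
start AUG at pos 0
pos 0: AUG -> M; peptide=M
pos 3: UUG -> L; peptide=ML
pos 6: CGC -> R; peptide=MLR
pos 9: GUC -> V; peptide=MLRV
pos 12: UAU -> Y; peptide=MLRVY
pos 15: UAU -> Y; peptide=MLRVYY
pos 18: GAC -> D; peptide=MLRVYYD
pos 21: UCA -> S; peptide=MLRVYYDS
pos 24: UGA -> STOP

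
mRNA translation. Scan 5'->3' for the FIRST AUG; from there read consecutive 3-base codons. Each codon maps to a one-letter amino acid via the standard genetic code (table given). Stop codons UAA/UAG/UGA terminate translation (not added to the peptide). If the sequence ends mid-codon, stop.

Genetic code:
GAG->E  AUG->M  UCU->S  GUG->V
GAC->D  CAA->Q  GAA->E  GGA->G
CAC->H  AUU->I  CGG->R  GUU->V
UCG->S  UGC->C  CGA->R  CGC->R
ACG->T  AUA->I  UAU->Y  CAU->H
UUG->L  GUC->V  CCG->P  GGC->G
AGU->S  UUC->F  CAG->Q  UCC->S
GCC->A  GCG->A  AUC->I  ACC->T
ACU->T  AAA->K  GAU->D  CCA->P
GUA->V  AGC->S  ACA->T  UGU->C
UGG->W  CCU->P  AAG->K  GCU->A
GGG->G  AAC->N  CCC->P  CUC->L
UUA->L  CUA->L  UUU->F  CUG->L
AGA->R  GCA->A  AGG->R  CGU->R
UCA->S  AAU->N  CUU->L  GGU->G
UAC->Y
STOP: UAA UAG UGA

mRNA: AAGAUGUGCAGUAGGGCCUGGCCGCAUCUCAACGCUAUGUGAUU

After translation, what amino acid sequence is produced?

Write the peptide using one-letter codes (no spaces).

start AUG at pos 3
pos 3: AUG -> M; peptide=M
pos 6: UGC -> C; peptide=MC
pos 9: AGU -> S; peptide=MCS
pos 12: AGG -> R; peptide=MCSR
pos 15: GCC -> A; peptide=MCSRA
pos 18: UGG -> W; peptide=MCSRAW
pos 21: CCG -> P; peptide=MCSRAWP
pos 24: CAU -> H; peptide=MCSRAWPH
pos 27: CUC -> L; peptide=MCSRAWPHL
pos 30: AAC -> N; peptide=MCSRAWPHLN
pos 33: GCU -> A; peptide=MCSRAWPHLNA
pos 36: AUG -> M; peptide=MCSRAWPHLNAM
pos 39: UGA -> STOP

Answer: MCSRAWPHLNAM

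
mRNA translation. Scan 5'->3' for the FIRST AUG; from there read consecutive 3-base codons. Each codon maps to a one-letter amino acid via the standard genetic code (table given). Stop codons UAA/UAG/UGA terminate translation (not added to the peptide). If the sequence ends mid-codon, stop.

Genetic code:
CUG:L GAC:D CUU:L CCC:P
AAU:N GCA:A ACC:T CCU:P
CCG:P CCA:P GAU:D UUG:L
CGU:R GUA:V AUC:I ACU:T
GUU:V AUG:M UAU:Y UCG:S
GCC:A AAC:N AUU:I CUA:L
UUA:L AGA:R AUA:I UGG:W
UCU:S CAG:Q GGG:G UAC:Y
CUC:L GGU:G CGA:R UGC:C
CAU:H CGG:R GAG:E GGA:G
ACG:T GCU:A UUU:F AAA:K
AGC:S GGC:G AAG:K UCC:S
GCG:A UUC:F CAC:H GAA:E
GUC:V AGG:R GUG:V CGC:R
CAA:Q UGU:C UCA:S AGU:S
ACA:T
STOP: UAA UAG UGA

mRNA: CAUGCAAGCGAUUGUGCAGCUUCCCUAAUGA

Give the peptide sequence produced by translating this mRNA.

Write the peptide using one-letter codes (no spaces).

Answer: MQAIVQLP

Derivation:
start AUG at pos 1
pos 1: AUG -> M; peptide=M
pos 4: CAA -> Q; peptide=MQ
pos 7: GCG -> A; peptide=MQA
pos 10: AUU -> I; peptide=MQAI
pos 13: GUG -> V; peptide=MQAIV
pos 16: CAG -> Q; peptide=MQAIVQ
pos 19: CUU -> L; peptide=MQAIVQL
pos 22: CCC -> P; peptide=MQAIVQLP
pos 25: UAA -> STOP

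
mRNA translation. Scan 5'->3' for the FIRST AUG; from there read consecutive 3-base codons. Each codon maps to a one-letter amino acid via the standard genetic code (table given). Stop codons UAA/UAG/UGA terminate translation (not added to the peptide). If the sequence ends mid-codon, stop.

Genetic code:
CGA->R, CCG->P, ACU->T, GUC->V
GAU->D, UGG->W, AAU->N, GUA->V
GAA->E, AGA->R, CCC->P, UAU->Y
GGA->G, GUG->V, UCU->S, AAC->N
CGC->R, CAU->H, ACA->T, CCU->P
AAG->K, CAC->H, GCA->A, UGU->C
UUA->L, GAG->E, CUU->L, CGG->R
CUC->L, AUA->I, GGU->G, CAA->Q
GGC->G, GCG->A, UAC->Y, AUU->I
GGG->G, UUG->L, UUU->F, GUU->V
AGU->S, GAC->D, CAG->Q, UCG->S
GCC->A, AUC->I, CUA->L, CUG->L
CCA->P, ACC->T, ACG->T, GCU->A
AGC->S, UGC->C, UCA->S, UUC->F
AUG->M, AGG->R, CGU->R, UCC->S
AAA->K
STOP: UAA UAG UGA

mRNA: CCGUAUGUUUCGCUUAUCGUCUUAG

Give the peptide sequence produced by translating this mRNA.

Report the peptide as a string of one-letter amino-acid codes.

Answer: MFRLSS

Derivation:
start AUG at pos 4
pos 4: AUG -> M; peptide=M
pos 7: UUU -> F; peptide=MF
pos 10: CGC -> R; peptide=MFR
pos 13: UUA -> L; peptide=MFRL
pos 16: UCG -> S; peptide=MFRLS
pos 19: UCU -> S; peptide=MFRLSS
pos 22: UAG -> STOP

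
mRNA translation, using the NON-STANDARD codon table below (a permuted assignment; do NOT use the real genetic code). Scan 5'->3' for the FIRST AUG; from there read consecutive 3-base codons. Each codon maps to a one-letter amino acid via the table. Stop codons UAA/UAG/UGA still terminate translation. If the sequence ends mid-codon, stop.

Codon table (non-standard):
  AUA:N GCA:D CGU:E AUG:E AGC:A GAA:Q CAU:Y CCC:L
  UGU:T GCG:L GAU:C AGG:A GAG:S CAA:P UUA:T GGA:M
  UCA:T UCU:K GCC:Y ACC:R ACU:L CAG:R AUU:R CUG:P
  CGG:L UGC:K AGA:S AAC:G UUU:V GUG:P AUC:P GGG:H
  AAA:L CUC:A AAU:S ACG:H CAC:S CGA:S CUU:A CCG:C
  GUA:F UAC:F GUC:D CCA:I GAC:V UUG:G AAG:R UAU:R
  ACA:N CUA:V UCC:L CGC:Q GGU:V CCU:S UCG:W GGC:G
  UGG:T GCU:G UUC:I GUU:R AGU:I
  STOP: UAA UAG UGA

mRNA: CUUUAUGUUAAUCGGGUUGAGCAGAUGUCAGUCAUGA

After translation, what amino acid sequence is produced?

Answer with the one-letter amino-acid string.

start AUG at pos 4
pos 4: AUG -> E; peptide=E
pos 7: UUA -> T; peptide=ET
pos 10: AUC -> P; peptide=ETP
pos 13: GGG -> H; peptide=ETPH
pos 16: UUG -> G; peptide=ETPHG
pos 19: AGC -> A; peptide=ETPHGA
pos 22: AGA -> S; peptide=ETPHGAS
pos 25: UGU -> T; peptide=ETPHGAST
pos 28: CAG -> R; peptide=ETPHGASTR
pos 31: UCA -> T; peptide=ETPHGASTRT
pos 34: UGA -> STOP

Answer: ETPHGASTRT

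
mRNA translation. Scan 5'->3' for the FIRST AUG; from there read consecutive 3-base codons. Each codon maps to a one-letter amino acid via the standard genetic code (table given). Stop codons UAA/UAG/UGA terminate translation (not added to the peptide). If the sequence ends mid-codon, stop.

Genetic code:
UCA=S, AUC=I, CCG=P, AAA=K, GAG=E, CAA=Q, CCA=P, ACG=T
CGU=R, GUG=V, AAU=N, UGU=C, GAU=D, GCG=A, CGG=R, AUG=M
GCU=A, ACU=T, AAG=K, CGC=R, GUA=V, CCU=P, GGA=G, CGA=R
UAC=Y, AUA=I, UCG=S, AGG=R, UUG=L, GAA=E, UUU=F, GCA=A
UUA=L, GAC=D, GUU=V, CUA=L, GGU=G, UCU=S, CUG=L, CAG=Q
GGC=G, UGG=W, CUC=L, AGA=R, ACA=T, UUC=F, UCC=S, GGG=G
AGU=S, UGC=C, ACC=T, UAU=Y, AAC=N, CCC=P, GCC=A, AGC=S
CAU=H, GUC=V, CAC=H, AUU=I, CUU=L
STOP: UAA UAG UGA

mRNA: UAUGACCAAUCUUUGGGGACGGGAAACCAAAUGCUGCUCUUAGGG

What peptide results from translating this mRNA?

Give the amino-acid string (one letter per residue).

start AUG at pos 1
pos 1: AUG -> M; peptide=M
pos 4: ACC -> T; peptide=MT
pos 7: AAU -> N; peptide=MTN
pos 10: CUU -> L; peptide=MTNL
pos 13: UGG -> W; peptide=MTNLW
pos 16: GGA -> G; peptide=MTNLWG
pos 19: CGG -> R; peptide=MTNLWGR
pos 22: GAA -> E; peptide=MTNLWGRE
pos 25: ACC -> T; peptide=MTNLWGRET
pos 28: AAA -> K; peptide=MTNLWGRETK
pos 31: UGC -> C; peptide=MTNLWGRETKC
pos 34: UGC -> C; peptide=MTNLWGRETKCC
pos 37: UCU -> S; peptide=MTNLWGRETKCCS
pos 40: UAG -> STOP

Answer: MTNLWGRETKCCS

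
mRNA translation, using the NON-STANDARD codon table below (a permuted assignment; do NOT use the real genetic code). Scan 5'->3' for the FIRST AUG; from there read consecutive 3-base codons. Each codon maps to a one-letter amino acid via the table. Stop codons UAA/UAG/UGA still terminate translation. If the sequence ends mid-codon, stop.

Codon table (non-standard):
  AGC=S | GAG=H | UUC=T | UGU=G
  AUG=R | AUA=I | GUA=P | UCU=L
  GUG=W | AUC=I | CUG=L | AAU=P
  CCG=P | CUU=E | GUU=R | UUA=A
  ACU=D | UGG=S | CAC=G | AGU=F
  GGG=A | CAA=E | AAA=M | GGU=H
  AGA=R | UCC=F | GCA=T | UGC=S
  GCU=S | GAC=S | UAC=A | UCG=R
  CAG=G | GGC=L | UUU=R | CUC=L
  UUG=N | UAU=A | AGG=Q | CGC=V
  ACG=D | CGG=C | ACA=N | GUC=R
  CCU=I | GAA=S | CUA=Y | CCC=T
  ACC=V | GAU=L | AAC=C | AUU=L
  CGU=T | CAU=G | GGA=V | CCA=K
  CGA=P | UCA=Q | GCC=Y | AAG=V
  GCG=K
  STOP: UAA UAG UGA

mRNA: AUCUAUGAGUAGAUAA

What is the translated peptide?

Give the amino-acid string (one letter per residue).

start AUG at pos 4
pos 4: AUG -> R; peptide=R
pos 7: AGU -> F; peptide=RF
pos 10: AGA -> R; peptide=RFR
pos 13: UAA -> STOP

Answer: RFR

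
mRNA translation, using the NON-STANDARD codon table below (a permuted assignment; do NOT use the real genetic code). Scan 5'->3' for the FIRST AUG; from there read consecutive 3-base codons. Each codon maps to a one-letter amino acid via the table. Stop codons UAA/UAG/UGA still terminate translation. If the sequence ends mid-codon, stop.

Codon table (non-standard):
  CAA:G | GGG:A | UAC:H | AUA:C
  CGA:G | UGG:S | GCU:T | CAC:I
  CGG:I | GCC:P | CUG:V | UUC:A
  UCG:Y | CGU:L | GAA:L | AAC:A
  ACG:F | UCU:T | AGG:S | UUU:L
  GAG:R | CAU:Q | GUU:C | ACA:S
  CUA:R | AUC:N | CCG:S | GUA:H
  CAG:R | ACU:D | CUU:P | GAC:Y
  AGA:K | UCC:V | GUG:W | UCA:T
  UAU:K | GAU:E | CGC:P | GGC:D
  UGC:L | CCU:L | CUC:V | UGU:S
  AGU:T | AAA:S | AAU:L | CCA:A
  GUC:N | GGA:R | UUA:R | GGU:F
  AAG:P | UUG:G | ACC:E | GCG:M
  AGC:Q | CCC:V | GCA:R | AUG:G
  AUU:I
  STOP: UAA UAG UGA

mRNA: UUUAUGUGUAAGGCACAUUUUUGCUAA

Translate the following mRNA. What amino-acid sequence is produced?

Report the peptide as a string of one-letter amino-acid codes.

start AUG at pos 3
pos 3: AUG -> G; peptide=G
pos 6: UGU -> S; peptide=GS
pos 9: AAG -> P; peptide=GSP
pos 12: GCA -> R; peptide=GSPR
pos 15: CAU -> Q; peptide=GSPRQ
pos 18: UUU -> L; peptide=GSPRQL
pos 21: UGC -> L; peptide=GSPRQLL
pos 24: UAA -> STOP

Answer: GSPRQLL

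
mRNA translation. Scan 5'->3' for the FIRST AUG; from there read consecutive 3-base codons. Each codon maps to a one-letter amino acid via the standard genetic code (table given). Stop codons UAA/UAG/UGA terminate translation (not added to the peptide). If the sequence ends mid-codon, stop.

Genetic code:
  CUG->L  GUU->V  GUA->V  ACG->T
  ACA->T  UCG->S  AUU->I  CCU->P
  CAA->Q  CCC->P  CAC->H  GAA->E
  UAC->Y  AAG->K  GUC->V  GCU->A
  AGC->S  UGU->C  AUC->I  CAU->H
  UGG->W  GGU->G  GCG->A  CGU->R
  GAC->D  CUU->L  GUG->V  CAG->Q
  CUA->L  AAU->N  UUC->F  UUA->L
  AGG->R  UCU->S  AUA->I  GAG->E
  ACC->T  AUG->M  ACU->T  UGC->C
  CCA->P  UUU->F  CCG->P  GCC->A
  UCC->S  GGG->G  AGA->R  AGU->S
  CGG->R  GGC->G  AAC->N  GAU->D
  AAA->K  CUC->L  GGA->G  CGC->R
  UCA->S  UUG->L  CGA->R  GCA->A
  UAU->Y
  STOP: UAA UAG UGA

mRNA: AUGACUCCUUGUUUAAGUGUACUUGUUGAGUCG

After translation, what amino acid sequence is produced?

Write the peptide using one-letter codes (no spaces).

start AUG at pos 0
pos 0: AUG -> M; peptide=M
pos 3: ACU -> T; peptide=MT
pos 6: CCU -> P; peptide=MTP
pos 9: UGU -> C; peptide=MTPC
pos 12: UUA -> L; peptide=MTPCL
pos 15: AGU -> S; peptide=MTPCLS
pos 18: GUA -> V; peptide=MTPCLSV
pos 21: CUU -> L; peptide=MTPCLSVL
pos 24: GUU -> V; peptide=MTPCLSVLV
pos 27: GAG -> E; peptide=MTPCLSVLVE
pos 30: UCG -> S; peptide=MTPCLSVLVES
pos 33: only 0 nt remain (<3), stop (end of mRNA)

Answer: MTPCLSVLVES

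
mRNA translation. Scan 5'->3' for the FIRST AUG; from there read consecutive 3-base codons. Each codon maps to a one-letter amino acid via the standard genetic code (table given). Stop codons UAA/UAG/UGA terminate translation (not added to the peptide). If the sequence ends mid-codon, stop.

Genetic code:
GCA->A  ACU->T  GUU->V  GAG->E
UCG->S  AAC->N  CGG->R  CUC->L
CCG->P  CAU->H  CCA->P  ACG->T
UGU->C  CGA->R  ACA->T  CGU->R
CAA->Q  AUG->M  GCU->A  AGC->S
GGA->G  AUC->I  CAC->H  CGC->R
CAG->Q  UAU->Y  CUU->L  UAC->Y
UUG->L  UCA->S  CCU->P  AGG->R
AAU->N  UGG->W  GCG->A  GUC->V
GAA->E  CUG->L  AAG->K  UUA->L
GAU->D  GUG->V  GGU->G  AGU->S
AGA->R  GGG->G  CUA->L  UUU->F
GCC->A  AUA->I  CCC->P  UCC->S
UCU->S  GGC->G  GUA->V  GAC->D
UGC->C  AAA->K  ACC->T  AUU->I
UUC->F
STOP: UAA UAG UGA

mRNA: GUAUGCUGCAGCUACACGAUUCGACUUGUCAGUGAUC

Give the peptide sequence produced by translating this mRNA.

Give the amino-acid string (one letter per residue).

start AUG at pos 2
pos 2: AUG -> M; peptide=M
pos 5: CUG -> L; peptide=ML
pos 8: CAG -> Q; peptide=MLQ
pos 11: CUA -> L; peptide=MLQL
pos 14: CAC -> H; peptide=MLQLH
pos 17: GAU -> D; peptide=MLQLHD
pos 20: UCG -> S; peptide=MLQLHDS
pos 23: ACU -> T; peptide=MLQLHDST
pos 26: UGU -> C; peptide=MLQLHDSTC
pos 29: CAG -> Q; peptide=MLQLHDSTCQ
pos 32: UGA -> STOP

Answer: MLQLHDSTCQ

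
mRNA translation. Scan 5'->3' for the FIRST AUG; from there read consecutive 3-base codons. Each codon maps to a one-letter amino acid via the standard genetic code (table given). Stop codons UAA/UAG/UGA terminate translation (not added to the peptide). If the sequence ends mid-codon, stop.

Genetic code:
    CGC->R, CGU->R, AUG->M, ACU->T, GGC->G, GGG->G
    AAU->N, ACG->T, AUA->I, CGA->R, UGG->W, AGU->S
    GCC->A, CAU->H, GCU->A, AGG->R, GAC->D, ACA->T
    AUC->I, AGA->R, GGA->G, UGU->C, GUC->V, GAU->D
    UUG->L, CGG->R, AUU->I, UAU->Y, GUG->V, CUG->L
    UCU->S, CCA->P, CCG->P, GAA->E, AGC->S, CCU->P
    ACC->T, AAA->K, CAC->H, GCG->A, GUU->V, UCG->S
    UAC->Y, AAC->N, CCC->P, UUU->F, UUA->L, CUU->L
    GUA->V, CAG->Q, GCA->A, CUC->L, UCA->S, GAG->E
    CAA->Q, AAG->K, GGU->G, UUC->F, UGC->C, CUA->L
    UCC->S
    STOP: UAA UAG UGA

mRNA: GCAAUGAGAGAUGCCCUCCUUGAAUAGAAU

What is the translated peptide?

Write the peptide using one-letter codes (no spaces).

start AUG at pos 3
pos 3: AUG -> M; peptide=M
pos 6: AGA -> R; peptide=MR
pos 9: GAU -> D; peptide=MRD
pos 12: GCC -> A; peptide=MRDA
pos 15: CUC -> L; peptide=MRDAL
pos 18: CUU -> L; peptide=MRDALL
pos 21: GAA -> E; peptide=MRDALLE
pos 24: UAG -> STOP

Answer: MRDALLE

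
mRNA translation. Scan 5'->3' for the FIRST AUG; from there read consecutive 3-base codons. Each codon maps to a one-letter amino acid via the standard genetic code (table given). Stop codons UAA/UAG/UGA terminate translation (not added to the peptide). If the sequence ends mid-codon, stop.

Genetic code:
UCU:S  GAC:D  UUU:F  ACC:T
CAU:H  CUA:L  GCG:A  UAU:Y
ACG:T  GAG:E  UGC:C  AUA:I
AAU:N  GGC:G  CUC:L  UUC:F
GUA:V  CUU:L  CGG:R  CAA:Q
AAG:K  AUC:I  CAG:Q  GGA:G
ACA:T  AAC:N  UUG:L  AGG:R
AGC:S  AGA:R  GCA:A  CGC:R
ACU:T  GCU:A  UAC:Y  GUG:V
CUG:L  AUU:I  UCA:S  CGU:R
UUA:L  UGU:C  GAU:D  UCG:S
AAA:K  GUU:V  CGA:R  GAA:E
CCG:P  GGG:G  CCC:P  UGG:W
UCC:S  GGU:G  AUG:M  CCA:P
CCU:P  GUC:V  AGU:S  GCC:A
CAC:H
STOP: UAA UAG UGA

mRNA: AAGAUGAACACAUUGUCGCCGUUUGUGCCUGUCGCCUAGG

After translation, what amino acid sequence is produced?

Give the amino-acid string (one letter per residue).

Answer: MNTLSPFVPVA

Derivation:
start AUG at pos 3
pos 3: AUG -> M; peptide=M
pos 6: AAC -> N; peptide=MN
pos 9: ACA -> T; peptide=MNT
pos 12: UUG -> L; peptide=MNTL
pos 15: UCG -> S; peptide=MNTLS
pos 18: CCG -> P; peptide=MNTLSP
pos 21: UUU -> F; peptide=MNTLSPF
pos 24: GUG -> V; peptide=MNTLSPFV
pos 27: CCU -> P; peptide=MNTLSPFVP
pos 30: GUC -> V; peptide=MNTLSPFVPV
pos 33: GCC -> A; peptide=MNTLSPFVPVA
pos 36: UAG -> STOP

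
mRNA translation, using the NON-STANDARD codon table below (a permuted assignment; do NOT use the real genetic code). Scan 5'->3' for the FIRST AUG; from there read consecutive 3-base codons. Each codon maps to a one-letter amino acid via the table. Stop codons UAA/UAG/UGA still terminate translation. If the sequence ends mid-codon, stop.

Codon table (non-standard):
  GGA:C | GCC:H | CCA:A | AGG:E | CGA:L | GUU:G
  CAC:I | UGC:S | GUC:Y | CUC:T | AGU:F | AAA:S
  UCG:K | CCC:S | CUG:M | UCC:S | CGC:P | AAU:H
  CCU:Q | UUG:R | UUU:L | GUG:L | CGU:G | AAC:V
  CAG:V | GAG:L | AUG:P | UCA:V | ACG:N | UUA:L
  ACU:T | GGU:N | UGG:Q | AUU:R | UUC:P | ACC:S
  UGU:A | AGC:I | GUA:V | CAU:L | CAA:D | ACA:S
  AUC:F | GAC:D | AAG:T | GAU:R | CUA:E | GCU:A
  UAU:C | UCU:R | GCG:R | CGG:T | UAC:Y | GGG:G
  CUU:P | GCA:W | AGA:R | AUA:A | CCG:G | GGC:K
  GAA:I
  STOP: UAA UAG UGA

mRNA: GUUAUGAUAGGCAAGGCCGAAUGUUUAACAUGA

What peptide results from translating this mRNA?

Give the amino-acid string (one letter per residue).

Answer: PAKTHIALS

Derivation:
start AUG at pos 3
pos 3: AUG -> P; peptide=P
pos 6: AUA -> A; peptide=PA
pos 9: GGC -> K; peptide=PAK
pos 12: AAG -> T; peptide=PAKT
pos 15: GCC -> H; peptide=PAKTH
pos 18: GAA -> I; peptide=PAKTHI
pos 21: UGU -> A; peptide=PAKTHIA
pos 24: UUA -> L; peptide=PAKTHIAL
pos 27: ACA -> S; peptide=PAKTHIALS
pos 30: UGA -> STOP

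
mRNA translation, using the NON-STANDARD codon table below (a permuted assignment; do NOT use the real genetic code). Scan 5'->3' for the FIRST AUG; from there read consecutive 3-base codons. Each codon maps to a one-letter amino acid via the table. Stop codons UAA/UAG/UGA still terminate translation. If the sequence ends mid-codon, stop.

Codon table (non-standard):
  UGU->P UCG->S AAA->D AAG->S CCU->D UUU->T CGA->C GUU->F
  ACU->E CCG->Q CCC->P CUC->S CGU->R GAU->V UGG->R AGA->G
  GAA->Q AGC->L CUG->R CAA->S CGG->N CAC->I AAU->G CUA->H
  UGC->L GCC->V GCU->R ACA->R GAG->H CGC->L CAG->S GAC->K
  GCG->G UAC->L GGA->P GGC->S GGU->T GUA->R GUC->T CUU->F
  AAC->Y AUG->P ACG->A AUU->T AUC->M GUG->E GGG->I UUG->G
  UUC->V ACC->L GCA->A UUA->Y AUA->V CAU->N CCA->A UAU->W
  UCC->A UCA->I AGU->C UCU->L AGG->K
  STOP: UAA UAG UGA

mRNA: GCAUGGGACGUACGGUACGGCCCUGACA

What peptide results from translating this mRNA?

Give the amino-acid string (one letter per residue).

Answer: PPRARNP

Derivation:
start AUG at pos 2
pos 2: AUG -> P; peptide=P
pos 5: GGA -> P; peptide=PP
pos 8: CGU -> R; peptide=PPR
pos 11: ACG -> A; peptide=PPRA
pos 14: GUA -> R; peptide=PPRAR
pos 17: CGG -> N; peptide=PPRARN
pos 20: CCC -> P; peptide=PPRARNP
pos 23: UGA -> STOP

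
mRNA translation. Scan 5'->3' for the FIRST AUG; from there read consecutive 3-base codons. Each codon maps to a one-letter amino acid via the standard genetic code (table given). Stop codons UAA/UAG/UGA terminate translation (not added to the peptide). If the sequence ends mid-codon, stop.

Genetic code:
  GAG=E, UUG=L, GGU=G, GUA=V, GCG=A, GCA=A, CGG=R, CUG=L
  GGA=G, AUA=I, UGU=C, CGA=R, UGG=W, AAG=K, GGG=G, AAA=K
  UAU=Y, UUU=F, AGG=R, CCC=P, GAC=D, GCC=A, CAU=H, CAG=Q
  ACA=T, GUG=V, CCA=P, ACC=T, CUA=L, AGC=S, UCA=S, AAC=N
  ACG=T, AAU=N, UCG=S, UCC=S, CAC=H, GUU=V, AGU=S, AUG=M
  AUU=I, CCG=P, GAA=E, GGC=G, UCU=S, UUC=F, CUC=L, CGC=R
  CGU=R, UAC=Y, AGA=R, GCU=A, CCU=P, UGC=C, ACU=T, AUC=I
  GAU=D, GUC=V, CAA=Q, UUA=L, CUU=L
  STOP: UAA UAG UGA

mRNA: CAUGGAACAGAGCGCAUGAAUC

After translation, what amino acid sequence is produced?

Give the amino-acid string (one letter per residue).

Answer: MEQSA

Derivation:
start AUG at pos 1
pos 1: AUG -> M; peptide=M
pos 4: GAA -> E; peptide=ME
pos 7: CAG -> Q; peptide=MEQ
pos 10: AGC -> S; peptide=MEQS
pos 13: GCA -> A; peptide=MEQSA
pos 16: UGA -> STOP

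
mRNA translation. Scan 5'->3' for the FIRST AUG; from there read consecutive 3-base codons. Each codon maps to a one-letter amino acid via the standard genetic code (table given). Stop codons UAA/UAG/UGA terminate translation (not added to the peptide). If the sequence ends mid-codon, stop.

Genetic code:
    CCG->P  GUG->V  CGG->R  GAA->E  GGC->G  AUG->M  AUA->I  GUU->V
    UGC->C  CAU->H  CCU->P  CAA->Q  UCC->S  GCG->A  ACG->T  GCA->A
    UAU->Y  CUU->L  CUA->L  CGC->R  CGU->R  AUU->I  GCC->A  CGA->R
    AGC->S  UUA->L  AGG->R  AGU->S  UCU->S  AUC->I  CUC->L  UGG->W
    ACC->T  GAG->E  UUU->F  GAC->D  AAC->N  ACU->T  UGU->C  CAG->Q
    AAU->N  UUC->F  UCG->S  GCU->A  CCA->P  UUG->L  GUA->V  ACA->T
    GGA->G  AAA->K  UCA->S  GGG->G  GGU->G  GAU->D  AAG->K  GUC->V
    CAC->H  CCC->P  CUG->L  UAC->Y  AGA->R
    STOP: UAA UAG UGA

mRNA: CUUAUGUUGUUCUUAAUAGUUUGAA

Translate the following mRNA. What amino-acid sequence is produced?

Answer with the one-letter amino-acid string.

start AUG at pos 3
pos 3: AUG -> M; peptide=M
pos 6: UUG -> L; peptide=ML
pos 9: UUC -> F; peptide=MLF
pos 12: UUA -> L; peptide=MLFL
pos 15: AUA -> I; peptide=MLFLI
pos 18: GUU -> V; peptide=MLFLIV
pos 21: UGA -> STOP

Answer: MLFLIV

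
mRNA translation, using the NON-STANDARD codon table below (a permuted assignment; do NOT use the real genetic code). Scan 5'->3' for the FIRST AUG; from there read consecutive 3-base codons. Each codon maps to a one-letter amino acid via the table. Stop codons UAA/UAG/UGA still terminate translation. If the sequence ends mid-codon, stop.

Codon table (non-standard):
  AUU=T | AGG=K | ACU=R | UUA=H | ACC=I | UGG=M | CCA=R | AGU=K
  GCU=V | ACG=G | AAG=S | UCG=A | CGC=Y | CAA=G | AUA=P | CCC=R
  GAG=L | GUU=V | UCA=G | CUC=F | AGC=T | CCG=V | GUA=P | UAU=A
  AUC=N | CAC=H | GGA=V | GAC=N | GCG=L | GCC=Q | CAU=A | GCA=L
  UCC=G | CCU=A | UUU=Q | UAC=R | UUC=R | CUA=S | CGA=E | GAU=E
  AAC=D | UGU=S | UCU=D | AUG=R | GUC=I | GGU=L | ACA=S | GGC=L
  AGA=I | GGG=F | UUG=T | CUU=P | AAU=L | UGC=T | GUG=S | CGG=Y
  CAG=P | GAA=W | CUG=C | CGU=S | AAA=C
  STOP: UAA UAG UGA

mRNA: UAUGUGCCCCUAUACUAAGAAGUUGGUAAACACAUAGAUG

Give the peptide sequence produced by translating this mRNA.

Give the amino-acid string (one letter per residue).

Answer: RTRARSSTPDS

Derivation:
start AUG at pos 1
pos 1: AUG -> R; peptide=R
pos 4: UGC -> T; peptide=RT
pos 7: CCC -> R; peptide=RTR
pos 10: UAU -> A; peptide=RTRA
pos 13: ACU -> R; peptide=RTRAR
pos 16: AAG -> S; peptide=RTRARS
pos 19: AAG -> S; peptide=RTRARSS
pos 22: UUG -> T; peptide=RTRARSST
pos 25: GUA -> P; peptide=RTRARSSTP
pos 28: AAC -> D; peptide=RTRARSSTPD
pos 31: ACA -> S; peptide=RTRARSSTPDS
pos 34: UAG -> STOP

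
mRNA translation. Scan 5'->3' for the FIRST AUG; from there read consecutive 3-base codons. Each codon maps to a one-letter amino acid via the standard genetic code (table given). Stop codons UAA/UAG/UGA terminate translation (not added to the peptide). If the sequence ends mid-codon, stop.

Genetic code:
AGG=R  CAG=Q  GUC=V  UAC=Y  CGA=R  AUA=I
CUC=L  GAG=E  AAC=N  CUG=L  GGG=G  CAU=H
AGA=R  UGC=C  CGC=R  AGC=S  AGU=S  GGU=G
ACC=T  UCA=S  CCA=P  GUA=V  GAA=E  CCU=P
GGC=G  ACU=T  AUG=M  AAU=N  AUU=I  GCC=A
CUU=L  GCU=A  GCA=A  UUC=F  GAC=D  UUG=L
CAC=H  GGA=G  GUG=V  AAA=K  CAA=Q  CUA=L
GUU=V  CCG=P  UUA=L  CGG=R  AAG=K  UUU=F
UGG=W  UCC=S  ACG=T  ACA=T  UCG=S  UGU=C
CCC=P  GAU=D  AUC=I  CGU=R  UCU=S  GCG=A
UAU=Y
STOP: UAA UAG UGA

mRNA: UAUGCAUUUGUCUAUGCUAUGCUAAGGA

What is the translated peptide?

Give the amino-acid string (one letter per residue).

start AUG at pos 1
pos 1: AUG -> M; peptide=M
pos 4: CAU -> H; peptide=MH
pos 7: UUG -> L; peptide=MHL
pos 10: UCU -> S; peptide=MHLS
pos 13: AUG -> M; peptide=MHLSM
pos 16: CUA -> L; peptide=MHLSML
pos 19: UGC -> C; peptide=MHLSMLC
pos 22: UAA -> STOP

Answer: MHLSMLC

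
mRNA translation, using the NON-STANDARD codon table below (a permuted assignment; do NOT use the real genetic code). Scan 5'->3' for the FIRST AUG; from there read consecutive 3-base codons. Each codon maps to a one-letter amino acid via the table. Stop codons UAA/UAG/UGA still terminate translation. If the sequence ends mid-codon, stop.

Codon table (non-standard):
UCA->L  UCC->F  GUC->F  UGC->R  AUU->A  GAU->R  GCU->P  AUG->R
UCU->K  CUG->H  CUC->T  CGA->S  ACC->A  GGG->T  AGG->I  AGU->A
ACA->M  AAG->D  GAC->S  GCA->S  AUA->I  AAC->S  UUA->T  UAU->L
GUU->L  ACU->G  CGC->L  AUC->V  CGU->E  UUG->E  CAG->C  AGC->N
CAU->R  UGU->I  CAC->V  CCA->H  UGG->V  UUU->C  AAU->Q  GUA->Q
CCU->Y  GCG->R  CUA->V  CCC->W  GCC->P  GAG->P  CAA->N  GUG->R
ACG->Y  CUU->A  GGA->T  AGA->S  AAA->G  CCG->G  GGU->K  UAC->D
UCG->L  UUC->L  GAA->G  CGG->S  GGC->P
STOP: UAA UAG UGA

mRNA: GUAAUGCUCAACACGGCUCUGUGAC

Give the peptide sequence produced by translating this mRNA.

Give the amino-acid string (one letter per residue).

Answer: RTSYPH

Derivation:
start AUG at pos 3
pos 3: AUG -> R; peptide=R
pos 6: CUC -> T; peptide=RT
pos 9: AAC -> S; peptide=RTS
pos 12: ACG -> Y; peptide=RTSY
pos 15: GCU -> P; peptide=RTSYP
pos 18: CUG -> H; peptide=RTSYPH
pos 21: UGA -> STOP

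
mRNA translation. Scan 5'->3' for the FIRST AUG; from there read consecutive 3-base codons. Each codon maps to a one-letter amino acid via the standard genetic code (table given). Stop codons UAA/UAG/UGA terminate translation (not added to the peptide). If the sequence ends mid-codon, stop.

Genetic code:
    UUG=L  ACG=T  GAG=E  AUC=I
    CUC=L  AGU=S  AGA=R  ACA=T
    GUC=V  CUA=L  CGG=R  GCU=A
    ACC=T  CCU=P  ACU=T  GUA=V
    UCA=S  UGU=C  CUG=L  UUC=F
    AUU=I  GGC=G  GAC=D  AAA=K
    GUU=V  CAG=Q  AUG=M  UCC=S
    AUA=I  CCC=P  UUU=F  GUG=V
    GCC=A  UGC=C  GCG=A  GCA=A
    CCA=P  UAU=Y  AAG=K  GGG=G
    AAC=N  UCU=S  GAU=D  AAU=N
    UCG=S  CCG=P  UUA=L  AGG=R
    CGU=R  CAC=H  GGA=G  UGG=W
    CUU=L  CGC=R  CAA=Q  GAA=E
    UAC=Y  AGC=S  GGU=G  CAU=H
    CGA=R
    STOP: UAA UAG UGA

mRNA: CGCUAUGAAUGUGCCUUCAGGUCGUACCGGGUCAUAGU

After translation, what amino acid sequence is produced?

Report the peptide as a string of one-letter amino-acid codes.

Answer: MNVPSGRTGS

Derivation:
start AUG at pos 4
pos 4: AUG -> M; peptide=M
pos 7: AAU -> N; peptide=MN
pos 10: GUG -> V; peptide=MNV
pos 13: CCU -> P; peptide=MNVP
pos 16: UCA -> S; peptide=MNVPS
pos 19: GGU -> G; peptide=MNVPSG
pos 22: CGU -> R; peptide=MNVPSGR
pos 25: ACC -> T; peptide=MNVPSGRT
pos 28: GGG -> G; peptide=MNVPSGRTG
pos 31: UCA -> S; peptide=MNVPSGRTGS
pos 34: UAG -> STOP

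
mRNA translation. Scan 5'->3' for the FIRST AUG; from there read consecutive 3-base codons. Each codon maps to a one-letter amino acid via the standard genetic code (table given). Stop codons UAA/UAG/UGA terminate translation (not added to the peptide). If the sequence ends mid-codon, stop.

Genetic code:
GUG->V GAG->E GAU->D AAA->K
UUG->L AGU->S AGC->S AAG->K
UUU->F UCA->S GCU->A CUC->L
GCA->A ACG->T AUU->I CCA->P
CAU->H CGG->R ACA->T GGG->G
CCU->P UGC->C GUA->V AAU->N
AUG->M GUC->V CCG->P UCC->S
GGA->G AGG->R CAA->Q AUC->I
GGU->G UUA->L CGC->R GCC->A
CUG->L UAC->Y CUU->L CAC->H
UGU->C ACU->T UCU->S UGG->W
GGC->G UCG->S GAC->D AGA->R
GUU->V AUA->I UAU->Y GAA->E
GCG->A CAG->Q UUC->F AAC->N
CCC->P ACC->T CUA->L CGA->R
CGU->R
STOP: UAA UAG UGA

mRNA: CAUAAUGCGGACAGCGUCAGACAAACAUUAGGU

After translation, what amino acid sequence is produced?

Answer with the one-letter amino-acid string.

start AUG at pos 4
pos 4: AUG -> M; peptide=M
pos 7: CGG -> R; peptide=MR
pos 10: ACA -> T; peptide=MRT
pos 13: GCG -> A; peptide=MRTA
pos 16: UCA -> S; peptide=MRTAS
pos 19: GAC -> D; peptide=MRTASD
pos 22: AAA -> K; peptide=MRTASDK
pos 25: CAU -> H; peptide=MRTASDKH
pos 28: UAG -> STOP

Answer: MRTASDKH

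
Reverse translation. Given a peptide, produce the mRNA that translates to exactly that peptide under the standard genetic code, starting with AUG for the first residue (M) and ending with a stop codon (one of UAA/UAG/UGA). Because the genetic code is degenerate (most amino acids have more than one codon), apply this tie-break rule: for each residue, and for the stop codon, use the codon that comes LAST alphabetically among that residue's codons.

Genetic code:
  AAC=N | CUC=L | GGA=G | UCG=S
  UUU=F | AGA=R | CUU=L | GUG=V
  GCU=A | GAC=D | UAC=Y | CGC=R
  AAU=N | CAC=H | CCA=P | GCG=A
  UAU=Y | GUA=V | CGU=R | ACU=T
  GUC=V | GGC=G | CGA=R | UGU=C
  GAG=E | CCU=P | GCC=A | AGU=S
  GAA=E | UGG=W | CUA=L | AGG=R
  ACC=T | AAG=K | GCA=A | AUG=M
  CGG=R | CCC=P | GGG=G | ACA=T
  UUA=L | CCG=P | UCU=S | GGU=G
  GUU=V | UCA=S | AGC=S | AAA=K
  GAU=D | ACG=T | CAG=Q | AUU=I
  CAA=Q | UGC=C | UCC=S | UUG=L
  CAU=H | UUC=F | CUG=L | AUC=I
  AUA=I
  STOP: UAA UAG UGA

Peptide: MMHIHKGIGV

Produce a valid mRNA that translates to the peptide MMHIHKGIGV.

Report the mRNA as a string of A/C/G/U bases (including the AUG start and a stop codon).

Answer: mRNA: AUGAUGCAUAUUCAUAAGGGUAUUGGUGUUUGA

Derivation:
residue 1: M -> AUG (start codon)
residue 2: M -> AUG (only codon)
residue 3: H codons sorted = CAC,CAU -> pick last = CAU
residue 4: I codons sorted = AUA,AUC,AUU -> pick last = AUU
residue 5: H codons sorted = CAC,CAU -> pick last = CAU
residue 6: K codons sorted = AAA,AAG -> pick last = AAG
residue 7: G codons sorted = GGA,GGC,GGG,GGU -> pick last = GGU
residue 8: I codons sorted = AUA,AUC,AUU -> pick last = AUU
residue 9: G codons sorted = GGA,GGC,GGG,GGU -> pick last = GGU
residue 10: V codons sorted = GUA,GUC,GUG,GUU -> pick last = GUU
terminator: stop codons sorted = UAA,UAG,UGA -> pick last = UGA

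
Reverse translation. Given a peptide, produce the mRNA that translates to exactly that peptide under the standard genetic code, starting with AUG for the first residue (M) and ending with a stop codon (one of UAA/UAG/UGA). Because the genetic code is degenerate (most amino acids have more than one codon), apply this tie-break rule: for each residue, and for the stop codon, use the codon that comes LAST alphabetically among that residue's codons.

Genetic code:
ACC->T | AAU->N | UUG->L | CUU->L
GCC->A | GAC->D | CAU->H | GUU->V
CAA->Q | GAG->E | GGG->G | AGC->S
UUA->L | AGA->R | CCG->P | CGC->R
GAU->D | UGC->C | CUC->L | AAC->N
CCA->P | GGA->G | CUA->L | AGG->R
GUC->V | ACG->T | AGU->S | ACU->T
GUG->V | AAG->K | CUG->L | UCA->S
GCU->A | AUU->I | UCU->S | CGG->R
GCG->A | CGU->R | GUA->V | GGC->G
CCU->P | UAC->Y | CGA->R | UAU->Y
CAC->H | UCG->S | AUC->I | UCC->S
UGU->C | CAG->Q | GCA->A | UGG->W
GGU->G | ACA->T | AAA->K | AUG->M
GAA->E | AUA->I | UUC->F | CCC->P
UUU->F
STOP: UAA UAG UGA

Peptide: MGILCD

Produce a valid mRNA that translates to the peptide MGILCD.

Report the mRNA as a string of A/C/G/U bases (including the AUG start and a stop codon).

Answer: mRNA: AUGGGUAUUUUGUGUGAUUGA

Derivation:
residue 1: M -> AUG (start codon)
residue 2: G codons sorted = GGA,GGC,GGG,GGU -> pick last = GGU
residue 3: I codons sorted = AUA,AUC,AUU -> pick last = AUU
residue 4: L codons sorted = CUA,CUC,CUG,CUU,UUA,UUG -> pick last = UUG
residue 5: C codons sorted = UGC,UGU -> pick last = UGU
residue 6: D codons sorted = GAC,GAU -> pick last = GAU
terminator: stop codons sorted = UAA,UAG,UGA -> pick last = UGA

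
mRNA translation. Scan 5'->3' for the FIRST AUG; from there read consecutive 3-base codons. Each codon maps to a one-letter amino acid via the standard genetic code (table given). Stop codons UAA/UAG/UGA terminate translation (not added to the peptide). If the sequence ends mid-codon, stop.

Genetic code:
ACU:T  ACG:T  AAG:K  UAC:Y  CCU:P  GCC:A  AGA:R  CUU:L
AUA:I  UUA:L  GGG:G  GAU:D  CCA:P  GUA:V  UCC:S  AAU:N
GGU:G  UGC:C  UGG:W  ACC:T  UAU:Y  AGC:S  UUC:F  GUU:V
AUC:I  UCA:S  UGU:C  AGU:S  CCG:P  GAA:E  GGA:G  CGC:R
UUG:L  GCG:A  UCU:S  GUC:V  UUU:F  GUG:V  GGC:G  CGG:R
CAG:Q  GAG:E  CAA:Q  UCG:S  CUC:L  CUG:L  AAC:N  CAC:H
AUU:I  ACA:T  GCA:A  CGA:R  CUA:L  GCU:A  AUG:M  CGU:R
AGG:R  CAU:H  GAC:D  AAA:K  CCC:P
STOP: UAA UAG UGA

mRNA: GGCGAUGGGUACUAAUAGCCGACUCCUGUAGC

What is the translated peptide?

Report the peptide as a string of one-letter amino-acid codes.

Answer: MGTNSRLL

Derivation:
start AUG at pos 4
pos 4: AUG -> M; peptide=M
pos 7: GGU -> G; peptide=MG
pos 10: ACU -> T; peptide=MGT
pos 13: AAU -> N; peptide=MGTN
pos 16: AGC -> S; peptide=MGTNS
pos 19: CGA -> R; peptide=MGTNSR
pos 22: CUC -> L; peptide=MGTNSRL
pos 25: CUG -> L; peptide=MGTNSRLL
pos 28: UAG -> STOP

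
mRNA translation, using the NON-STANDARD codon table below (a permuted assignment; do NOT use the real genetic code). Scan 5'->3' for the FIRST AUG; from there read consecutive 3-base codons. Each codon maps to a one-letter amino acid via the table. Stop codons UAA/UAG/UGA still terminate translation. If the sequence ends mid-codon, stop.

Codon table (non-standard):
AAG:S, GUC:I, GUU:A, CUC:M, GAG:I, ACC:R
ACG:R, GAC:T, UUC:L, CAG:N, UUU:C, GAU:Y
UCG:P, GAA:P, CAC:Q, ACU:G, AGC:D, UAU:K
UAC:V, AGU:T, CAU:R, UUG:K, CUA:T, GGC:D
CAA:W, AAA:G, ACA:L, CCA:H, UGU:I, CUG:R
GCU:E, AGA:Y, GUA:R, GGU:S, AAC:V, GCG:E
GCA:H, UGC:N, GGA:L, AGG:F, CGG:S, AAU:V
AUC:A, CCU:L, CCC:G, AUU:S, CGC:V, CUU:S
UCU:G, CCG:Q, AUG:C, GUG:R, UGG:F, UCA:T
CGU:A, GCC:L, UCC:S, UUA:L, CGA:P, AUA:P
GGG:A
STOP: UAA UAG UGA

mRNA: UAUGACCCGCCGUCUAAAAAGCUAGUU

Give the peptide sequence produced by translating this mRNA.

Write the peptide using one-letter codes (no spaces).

start AUG at pos 1
pos 1: AUG -> C; peptide=C
pos 4: ACC -> R; peptide=CR
pos 7: CGC -> V; peptide=CRV
pos 10: CGU -> A; peptide=CRVA
pos 13: CUA -> T; peptide=CRVAT
pos 16: AAA -> G; peptide=CRVATG
pos 19: AGC -> D; peptide=CRVATGD
pos 22: UAG -> STOP

Answer: CRVATGD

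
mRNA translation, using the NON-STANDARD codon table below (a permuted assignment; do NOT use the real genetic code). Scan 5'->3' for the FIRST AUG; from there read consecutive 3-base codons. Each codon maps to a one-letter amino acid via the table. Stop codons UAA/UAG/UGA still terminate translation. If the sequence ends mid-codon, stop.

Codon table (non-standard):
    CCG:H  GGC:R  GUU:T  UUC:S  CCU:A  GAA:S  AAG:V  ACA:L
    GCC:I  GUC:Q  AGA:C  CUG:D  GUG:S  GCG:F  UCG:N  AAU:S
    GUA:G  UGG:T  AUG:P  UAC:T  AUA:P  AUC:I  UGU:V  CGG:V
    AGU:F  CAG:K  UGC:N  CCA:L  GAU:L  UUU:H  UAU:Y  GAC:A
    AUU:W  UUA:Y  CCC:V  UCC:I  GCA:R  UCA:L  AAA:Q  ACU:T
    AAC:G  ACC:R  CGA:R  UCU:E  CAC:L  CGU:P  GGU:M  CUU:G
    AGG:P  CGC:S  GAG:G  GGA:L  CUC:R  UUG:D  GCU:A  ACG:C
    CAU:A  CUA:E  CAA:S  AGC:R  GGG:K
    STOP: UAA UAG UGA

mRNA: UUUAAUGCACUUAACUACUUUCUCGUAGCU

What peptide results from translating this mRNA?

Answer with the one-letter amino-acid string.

Answer: PLYTTSN

Derivation:
start AUG at pos 4
pos 4: AUG -> P; peptide=P
pos 7: CAC -> L; peptide=PL
pos 10: UUA -> Y; peptide=PLY
pos 13: ACU -> T; peptide=PLYT
pos 16: ACU -> T; peptide=PLYTT
pos 19: UUC -> S; peptide=PLYTTS
pos 22: UCG -> N; peptide=PLYTTSN
pos 25: UAG -> STOP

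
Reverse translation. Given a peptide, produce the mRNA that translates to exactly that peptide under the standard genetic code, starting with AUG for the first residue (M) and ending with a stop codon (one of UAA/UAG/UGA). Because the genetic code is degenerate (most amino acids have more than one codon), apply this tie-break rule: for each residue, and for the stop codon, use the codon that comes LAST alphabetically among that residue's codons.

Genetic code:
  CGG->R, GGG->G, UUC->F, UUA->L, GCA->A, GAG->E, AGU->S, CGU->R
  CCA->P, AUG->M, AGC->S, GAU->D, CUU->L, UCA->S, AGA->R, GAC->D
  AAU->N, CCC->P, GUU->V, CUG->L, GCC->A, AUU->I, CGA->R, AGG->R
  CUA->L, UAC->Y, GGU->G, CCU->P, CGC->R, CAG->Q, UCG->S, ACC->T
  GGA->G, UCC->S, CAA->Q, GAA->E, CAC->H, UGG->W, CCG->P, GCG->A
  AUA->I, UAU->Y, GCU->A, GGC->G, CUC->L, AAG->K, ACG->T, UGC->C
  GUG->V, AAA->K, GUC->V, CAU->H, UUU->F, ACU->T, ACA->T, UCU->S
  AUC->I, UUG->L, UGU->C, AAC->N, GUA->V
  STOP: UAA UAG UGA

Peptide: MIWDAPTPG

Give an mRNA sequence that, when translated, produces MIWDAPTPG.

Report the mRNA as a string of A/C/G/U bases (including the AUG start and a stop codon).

residue 1: M -> AUG (start codon)
residue 2: I codons sorted = AUA,AUC,AUU -> pick last = AUU
residue 3: W -> UGG (only codon)
residue 4: D codons sorted = GAC,GAU -> pick last = GAU
residue 5: A codons sorted = GCA,GCC,GCG,GCU -> pick last = GCU
residue 6: P codons sorted = CCA,CCC,CCG,CCU -> pick last = CCU
residue 7: T codons sorted = ACA,ACC,ACG,ACU -> pick last = ACU
residue 8: P codons sorted = CCA,CCC,CCG,CCU -> pick last = CCU
residue 9: G codons sorted = GGA,GGC,GGG,GGU -> pick last = GGU
terminator: stop codons sorted = UAA,UAG,UGA -> pick last = UGA

Answer: mRNA: AUGAUUUGGGAUGCUCCUACUCCUGGUUGA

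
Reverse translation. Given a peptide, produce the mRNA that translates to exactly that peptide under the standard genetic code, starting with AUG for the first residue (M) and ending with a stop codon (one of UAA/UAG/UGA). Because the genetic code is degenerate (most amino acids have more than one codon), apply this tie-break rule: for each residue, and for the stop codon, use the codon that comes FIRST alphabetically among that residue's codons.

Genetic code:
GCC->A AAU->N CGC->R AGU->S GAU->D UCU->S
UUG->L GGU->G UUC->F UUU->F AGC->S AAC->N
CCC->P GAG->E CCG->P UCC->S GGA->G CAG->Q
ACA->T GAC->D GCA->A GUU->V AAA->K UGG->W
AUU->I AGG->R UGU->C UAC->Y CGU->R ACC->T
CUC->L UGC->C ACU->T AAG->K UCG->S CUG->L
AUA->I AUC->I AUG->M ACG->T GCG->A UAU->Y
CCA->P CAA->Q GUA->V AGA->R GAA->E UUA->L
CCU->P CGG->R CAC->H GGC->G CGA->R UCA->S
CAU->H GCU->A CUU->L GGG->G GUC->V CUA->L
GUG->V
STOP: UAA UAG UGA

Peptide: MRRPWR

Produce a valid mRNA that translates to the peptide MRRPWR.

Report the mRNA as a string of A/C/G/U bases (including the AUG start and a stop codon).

residue 1: M -> AUG (start codon)
residue 2: R codons sorted = AGA,AGG,CGA,CGC,CGG,CGU -> pick first = AGA
residue 3: R codons sorted = AGA,AGG,CGA,CGC,CGG,CGU -> pick first = AGA
residue 4: P codons sorted = CCA,CCC,CCG,CCU -> pick first = CCA
residue 5: W -> UGG (only codon)
residue 6: R codons sorted = AGA,AGG,CGA,CGC,CGG,CGU -> pick first = AGA
terminator: stop codons sorted = UAA,UAG,UGA -> pick first = UAA

Answer: mRNA: AUGAGAAGACCAUGGAGAUAA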